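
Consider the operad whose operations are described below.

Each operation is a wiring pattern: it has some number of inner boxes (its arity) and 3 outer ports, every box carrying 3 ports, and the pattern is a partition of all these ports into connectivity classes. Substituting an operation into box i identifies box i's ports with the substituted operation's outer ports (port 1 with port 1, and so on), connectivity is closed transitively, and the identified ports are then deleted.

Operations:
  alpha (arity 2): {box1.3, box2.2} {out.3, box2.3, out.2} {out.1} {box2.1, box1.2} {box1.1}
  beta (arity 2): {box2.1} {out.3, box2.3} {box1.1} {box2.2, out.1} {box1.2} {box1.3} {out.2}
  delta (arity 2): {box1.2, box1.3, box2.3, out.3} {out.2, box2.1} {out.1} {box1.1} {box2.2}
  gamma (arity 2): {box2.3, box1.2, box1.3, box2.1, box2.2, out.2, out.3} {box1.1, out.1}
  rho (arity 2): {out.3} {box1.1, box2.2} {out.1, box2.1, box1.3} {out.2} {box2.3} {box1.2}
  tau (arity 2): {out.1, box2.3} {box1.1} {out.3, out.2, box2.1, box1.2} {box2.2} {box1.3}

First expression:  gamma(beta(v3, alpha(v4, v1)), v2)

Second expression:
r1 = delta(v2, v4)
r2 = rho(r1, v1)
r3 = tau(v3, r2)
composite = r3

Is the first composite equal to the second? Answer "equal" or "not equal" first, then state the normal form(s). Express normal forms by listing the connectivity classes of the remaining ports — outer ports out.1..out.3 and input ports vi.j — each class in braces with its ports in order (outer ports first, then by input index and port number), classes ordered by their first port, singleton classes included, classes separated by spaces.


The first expression reduces to {out.1, out.2, out.3, v1.3, v2.1, v2.2, v2.3} {v1.1, v4.2} {v1.2, v4.3} {v3.1} {v3.2} {v3.3} {v4.1}
The second expression reduces to {out.1} {out.2, out.3, v1.1, v2.2, v2.3, v3.2, v4.3} {v1.2} {v1.3} {v2.1} {v3.1} {v3.3} {v4.1} {v4.2}
The normal forms differ: not equal.

not equal — first {out.1, out.2, out.3, v1.3, v2.1, v2.2, v2.3} {v1.1, v4.2} {v1.2, v4.3} {v3.1} {v3.2} {v3.3} {v4.1}, second {out.1} {out.2, out.3, v1.1, v2.2, v2.3, v3.2, v4.3} {v1.2} {v1.3} {v2.1} {v3.1} {v3.3} {v4.1} {v4.2}


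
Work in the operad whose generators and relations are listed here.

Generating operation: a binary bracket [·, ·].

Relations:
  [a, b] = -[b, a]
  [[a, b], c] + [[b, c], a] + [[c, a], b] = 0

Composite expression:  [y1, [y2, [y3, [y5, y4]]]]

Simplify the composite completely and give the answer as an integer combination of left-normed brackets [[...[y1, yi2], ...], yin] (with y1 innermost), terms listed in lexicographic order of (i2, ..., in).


In the tensor algebra, words opening y1 carry the y1-anchored form.
Composite bracket: [y1, [y2, [y3, [y5, y4]]]]
The bracket unfolds into 16 signed words via [a, b] = ab - ba (2^4 = 16).
Collect the words opening with y1:
  from y1y2y3y4y5, sign -1: term -[[[[y1, y2], y3], y4], y5]
  from y1y2y3y5y4, sign +1: term +[[[[y1, y2], y3], y5], y4]
  from y1y2y4y5y3, sign +1: term +[[[[y1, y2], y4], y5], y3]
  from y1y2y5y4y3, sign -1: term -[[[[y1, y2], y5], y4], y3]
  from y1y3y4y5y2, sign +1: term +[[[[y1, y3], y4], y5], y2]
  from y1y3y5y4y2, sign -1: term -[[[[y1, y3], y5], y4], y2]
  from y1y4y5y3y2, sign -1: term -[[[[y1, y4], y5], y3], y2]
  from y1y5y4y3y2, sign +1: term +[[[[y1, y5], y4], y3], y2]

-[[[[y1, y2], y3], y4], y5] + [[[[y1, y2], y3], y5], y4] + [[[[y1, y2], y4], y5], y3] - [[[[y1, y2], y5], y4], y3] + [[[[y1, y3], y4], y5], y2] - [[[[y1, y3], y5], y4], y2] - [[[[y1, y4], y5], y3], y2] + [[[[y1, y5], y4], y3], y2]


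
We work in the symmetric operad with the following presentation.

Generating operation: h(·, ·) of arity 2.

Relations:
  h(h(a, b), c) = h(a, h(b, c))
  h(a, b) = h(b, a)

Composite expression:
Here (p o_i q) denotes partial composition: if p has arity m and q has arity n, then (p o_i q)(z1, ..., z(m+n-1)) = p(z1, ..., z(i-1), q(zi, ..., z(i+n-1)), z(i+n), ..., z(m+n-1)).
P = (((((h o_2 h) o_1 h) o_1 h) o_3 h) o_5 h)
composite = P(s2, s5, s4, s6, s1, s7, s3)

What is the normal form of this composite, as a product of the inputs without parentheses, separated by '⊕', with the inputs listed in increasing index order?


s1 ⊕ s2 ⊕ s3 ⊕ s4 ⊕ s5 ⊕ s6 ⊕ s7

Key point: h commutes, so take the s-inputs in any fixed order.
h(s2, s5) reduces to s2 ⊕ s5
h(s4, s6) reduces to s4 ⊕ s6
h(h(s2, s5), h(s4, s6)) reduces to s2 ⊕ s5 ⊕ s4 ⊕ s6
h(s1, s7) reduces to s1 ⊕ s7
h(h(s1, s7), s3) reduces to s1 ⊕ s7 ⊕ s3
h(h(h(s2, s5), h(s4, s6)), h(h(s1, s7), s3)) reduces to s2 ⊕ s5 ⊕ s4 ⊕ s6 ⊕ s1 ⊕ s7 ⊕ s3
sorting the factors by input index: s1 ⊕ s2 ⊕ s3 ⊕ s4 ⊕ s5 ⊕ s6 ⊕ s7


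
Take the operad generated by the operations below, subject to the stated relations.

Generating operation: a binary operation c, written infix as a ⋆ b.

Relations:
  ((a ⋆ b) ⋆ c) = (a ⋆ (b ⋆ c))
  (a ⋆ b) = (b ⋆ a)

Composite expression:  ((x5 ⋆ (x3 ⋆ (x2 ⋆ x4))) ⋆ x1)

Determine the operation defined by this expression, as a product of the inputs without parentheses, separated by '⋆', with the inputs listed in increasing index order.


x1 ⋆ x2 ⋆ x3 ⋆ x4 ⋆ x5


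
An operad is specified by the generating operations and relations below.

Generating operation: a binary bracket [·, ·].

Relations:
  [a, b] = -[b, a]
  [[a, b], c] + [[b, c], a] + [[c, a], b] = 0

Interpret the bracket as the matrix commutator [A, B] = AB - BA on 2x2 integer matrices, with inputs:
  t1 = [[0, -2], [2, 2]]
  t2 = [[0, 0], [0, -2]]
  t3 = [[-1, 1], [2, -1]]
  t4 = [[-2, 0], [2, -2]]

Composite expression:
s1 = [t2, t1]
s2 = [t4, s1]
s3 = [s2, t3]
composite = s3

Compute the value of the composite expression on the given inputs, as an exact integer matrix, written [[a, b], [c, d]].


[[0, 16], [-32, 0]]

[t2, t1] = [[0, -4], [-4, 0]]
[t4, [t2, t1]] = [[8, 0], [0, -8]]
[[t4, [t2, t1]], t3] = [[0, 16], [-32, 0]]


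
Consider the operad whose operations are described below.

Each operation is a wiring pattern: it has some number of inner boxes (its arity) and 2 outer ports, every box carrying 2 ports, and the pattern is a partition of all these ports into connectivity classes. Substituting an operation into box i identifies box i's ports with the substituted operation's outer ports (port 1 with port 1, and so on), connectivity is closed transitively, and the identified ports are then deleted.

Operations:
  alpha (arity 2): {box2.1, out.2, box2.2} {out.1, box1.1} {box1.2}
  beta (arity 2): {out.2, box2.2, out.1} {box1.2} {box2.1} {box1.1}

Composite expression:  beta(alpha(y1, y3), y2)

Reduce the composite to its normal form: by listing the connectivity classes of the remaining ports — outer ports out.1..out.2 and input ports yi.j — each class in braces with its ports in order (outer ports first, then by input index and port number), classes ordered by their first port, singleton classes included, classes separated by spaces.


Treat the ports identified at beta as solder joints: merge, then drop.
stage alpha: inputs (y1, y3), connectivity {out.1, y1.1} {out.2, y3.1, y3.2} {y1.2}, out.j its boundary
stage beta: inputs (y1, y3, y2), connectivity {out.1, out.2, y2.2} {y1.1} {y1.2} {y2.1} {y3.1, y3.2}, out.j its boundary

{out.1, out.2, y2.2} {y1.1} {y1.2} {y2.1} {y3.1, y3.2}


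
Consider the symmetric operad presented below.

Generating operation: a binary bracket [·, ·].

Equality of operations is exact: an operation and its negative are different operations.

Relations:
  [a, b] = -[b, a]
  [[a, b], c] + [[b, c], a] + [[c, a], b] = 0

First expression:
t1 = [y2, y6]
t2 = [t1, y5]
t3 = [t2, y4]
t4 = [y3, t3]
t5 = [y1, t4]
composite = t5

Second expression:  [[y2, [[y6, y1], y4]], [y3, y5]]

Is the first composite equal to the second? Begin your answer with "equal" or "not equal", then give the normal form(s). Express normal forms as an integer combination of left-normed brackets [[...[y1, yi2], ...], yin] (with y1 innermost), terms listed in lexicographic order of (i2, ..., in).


not equal — first -[[[[[y1, y2], y6], y5], y4], y3] + [[[[[y1, y3], y2], y6], y5], y4] - [[[[[y1, y3], y4], y2], y6], y5] + [[[[[y1, y3], y4], y5], y2], y6] - [[[[[y1, y3], y4], y5], y6], y2] + [[[[[y1, y3], y4], y6], y2], y5] - [[[[[y1, y3], y5], y2], y6], y4] + [[[[[y1, y3], y5], y6], y2], y4] - [[[[[y1, y3], y6], y2], y5], y4] + [[[[[y1, y4], y2], y6], y5], y3] - [[[[[y1, y4], y5], y2], y6], y3] + [[[[[y1, y4], y5], y6], y2], y3] - [[[[[y1, y4], y6], y2], y5], y3] + [[[[[y1, y5], y2], y6], y4], y3] - [[[[[y1, y5], y6], y2], y4], y3] + [[[[[y1, y6], y2], y5], y4], y3], second [[[[[y1, y6], y4], y2], y3], y5] - [[[[[y1, y6], y4], y2], y5], y3]

The first composite normalizes to -[[[[[y1, y2], y6], y5], y4], y3] + [[[[[y1, y3], y2], y6], y5], y4] - [[[[[y1, y3], y4], y2], y6], y5] + [[[[[y1, y3], y4], y5], y2], y6] - [[[[[y1, y3], y4], y5], y6], y2] + [[[[[y1, y3], y4], y6], y2], y5] - [[[[[y1, y3], y5], y2], y6], y4] + [[[[[y1, y3], y5], y6], y2], y4] - [[[[[y1, y3], y6], y2], y5], y4] + [[[[[y1, y4], y2], y6], y5], y3] - [[[[[y1, y4], y5], y2], y6], y3] + [[[[[y1, y4], y5], y6], y2], y3] - [[[[[y1, y4], y6], y2], y5], y3] + [[[[[y1, y5], y2], y6], y4], y3] - [[[[[y1, y5], y6], y2], y4], y3] + [[[[[y1, y6], y2], y5], y4], y3]
The second composite normalizes to [[[[[y1, y6], y4], y2], y3], y5] - [[[[[y1, y6], y4], y2], y5], y3]
No match — not equal.


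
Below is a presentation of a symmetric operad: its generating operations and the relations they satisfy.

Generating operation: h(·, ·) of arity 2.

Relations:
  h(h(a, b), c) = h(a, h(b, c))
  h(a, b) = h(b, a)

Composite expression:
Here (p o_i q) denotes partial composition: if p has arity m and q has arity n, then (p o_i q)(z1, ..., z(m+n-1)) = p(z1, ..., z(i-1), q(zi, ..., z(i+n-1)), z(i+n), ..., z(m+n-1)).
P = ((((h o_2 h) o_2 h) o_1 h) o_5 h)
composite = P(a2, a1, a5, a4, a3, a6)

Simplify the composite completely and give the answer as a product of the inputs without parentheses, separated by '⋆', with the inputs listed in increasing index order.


Any arrangement under h is one operation, so sort the a-inputs.
h(a2, a1) spells out as a2 ⋆ a1
h(a5, a4) spells out as a5 ⋆ a4
h(a3, a6) spells out as a3 ⋆ a6
h(h(a5, a4), h(a3, a6)) spells out as a5 ⋆ a4 ⋆ a3 ⋆ a6
h(h(a2, a1), h(h(a5, a4), h(a3, a6))) spells out as a2 ⋆ a1 ⋆ a5 ⋆ a4 ⋆ a3 ⋆ a6
rearranged into index order: a1 ⋆ a2 ⋆ a3 ⋆ a4 ⋆ a5 ⋆ a6

a1 ⋆ a2 ⋆ a3 ⋆ a4 ⋆ a5 ⋆ a6


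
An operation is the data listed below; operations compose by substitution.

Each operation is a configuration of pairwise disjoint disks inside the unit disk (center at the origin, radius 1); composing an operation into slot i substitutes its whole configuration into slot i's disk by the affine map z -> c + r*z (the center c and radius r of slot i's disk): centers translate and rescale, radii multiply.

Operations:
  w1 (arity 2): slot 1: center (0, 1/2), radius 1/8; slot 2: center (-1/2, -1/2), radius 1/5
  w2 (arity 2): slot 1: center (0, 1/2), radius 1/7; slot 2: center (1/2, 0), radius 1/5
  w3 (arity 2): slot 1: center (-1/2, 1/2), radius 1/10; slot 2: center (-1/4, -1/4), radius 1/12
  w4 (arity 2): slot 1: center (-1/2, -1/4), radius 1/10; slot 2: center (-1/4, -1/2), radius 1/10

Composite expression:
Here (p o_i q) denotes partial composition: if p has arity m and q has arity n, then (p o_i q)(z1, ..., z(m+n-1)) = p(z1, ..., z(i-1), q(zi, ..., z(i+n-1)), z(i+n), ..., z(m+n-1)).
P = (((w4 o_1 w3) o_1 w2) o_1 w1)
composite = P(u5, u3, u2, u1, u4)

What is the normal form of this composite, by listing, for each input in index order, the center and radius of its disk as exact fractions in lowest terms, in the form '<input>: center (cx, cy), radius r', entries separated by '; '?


Affine substitution under w4: radii multiply and u-centers shift.
u5 passes through 4 substitutions, ending at center (-11/20, -34/175), radius 1/5600
u3 passes through 4 substitutions, ending at center (-771/1400, -137/700), radius 1/3500
u2 passes through 3 substitutions, ending at center (-109/200, -1/5), radius 1/500
u1 passes through 2 substitutions, ending at center (-21/40, -11/40), radius 1/120
u4 passes through 1 substitution, ending at center (-1/4, -1/2), radius 1/10

u1: center (-21/40, -11/40), radius 1/120; u2: center (-109/200, -1/5), radius 1/500; u3: center (-771/1400, -137/700), radius 1/3500; u4: center (-1/4, -1/2), radius 1/10; u5: center (-11/20, -34/175), radius 1/5600


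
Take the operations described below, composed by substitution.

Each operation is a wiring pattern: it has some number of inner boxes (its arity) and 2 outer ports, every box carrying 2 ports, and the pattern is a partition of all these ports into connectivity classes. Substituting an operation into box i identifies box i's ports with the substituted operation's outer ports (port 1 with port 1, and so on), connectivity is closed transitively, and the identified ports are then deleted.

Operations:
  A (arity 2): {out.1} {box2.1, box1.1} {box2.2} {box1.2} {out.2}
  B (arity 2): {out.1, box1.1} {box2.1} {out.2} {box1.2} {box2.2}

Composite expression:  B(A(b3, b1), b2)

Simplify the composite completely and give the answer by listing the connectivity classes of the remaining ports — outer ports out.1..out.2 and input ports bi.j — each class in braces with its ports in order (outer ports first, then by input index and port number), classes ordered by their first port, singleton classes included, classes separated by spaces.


{out.1} {out.2} {b1.1, b3.1} {b1.2} {b2.1} {b2.2} {b3.2}

Two ports join when wires chain via B-identified ports.
A over (b3, b1) gives {out.1} {out.2} {b1.1, b3.1} {b1.2} {b3.2}, out.j being that stage's outer ports
B over (b3, b1, b2) gives {out.1} {out.2} {b1.1, b3.1} {b1.2} {b2.1} {b2.2} {b3.2}, out.j being that stage's outer ports


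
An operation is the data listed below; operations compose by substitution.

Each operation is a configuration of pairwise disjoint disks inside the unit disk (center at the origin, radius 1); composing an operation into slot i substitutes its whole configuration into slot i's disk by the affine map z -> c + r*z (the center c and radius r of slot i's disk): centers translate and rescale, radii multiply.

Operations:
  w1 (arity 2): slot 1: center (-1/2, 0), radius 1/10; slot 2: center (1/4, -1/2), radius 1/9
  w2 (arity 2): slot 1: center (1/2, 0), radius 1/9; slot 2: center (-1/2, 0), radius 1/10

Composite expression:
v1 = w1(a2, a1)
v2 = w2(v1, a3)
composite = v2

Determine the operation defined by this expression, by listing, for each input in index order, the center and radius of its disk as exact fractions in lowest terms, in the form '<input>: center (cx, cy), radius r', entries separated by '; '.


Follow each a-input down from w2: c' goes to c + r*c', radius to r*r'.
input a2: composing its 2 substitution steps yields center (4/9, 0), radius 1/90
input a1: composing its 2 substitution steps yields center (19/36, -1/18), radius 1/81
input a3: composing its 1 substitution step yields center (-1/2, 0), radius 1/10

a1: center (19/36, -1/18), radius 1/81; a2: center (4/9, 0), radius 1/90; a3: center (-1/2, 0), radius 1/10


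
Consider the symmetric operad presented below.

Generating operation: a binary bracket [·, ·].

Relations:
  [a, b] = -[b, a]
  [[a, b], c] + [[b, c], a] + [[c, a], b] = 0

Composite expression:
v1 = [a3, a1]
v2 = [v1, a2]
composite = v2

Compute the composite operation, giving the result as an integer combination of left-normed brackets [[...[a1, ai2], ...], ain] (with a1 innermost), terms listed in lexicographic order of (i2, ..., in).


-[[a1, a3], a2]

In the tensor algebra, words opening a1 carry the a1-anchored form.
Composite bracket: [[a3, a1], a2]
Expanding via [a, b] = ab - ba: 4 signed words (2^2 = 4).
Keep just the words that open with a1:
  a1a3a2 (sign -1) contributes -[[a1, a3], a2]


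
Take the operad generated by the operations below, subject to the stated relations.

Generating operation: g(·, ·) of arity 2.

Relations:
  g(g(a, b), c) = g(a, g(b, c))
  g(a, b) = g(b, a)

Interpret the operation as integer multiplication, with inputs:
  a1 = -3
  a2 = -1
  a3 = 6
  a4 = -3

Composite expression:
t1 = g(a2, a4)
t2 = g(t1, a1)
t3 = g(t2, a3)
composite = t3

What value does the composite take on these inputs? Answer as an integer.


-54

g(a2, a4) = 3
g(g(a2, a4), a1) = -9
g(g(g(a2, a4), a1), a3) = -54


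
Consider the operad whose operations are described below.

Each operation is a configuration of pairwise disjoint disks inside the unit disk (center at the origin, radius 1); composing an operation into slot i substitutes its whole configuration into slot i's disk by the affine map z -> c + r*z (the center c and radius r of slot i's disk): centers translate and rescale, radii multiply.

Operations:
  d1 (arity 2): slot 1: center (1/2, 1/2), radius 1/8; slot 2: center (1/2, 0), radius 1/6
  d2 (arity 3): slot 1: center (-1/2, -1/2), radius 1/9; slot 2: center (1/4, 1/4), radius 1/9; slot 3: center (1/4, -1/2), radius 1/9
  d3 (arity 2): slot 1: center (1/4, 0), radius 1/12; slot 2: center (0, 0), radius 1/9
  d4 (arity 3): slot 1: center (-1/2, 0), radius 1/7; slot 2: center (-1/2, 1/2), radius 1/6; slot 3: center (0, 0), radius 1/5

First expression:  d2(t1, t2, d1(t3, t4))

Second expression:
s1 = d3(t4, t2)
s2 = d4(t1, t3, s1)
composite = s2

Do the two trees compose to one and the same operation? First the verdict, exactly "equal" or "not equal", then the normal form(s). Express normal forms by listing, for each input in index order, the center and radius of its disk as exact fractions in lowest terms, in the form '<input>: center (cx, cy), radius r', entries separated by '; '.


The first expression, normalized: t1: center (-1/2, -1/2), radius 1/9; t2: center (1/4, 1/4), radius 1/9; t3: center (11/36, -4/9), radius 1/72; t4: center (11/36, -1/2), radius 1/54
The second expression, normalized: t1: center (-1/2, 0), radius 1/7; t2: center (0, 0), radius 1/45; t3: center (-1/2, 1/2), radius 1/6; t4: center (1/20, 0), radius 1/60
They disagree, so not equal.

not equal: they reduce to t1: center (-1/2, -1/2), radius 1/9; t2: center (1/4, 1/4), radius 1/9; t3: center (11/36, -4/9), radius 1/72; t4: center (11/36, -1/2), radius 1/54 and t1: center (-1/2, 0), radius 1/7; t2: center (0, 0), radius 1/45; t3: center (-1/2, 1/2), radius 1/6; t4: center (1/20, 0), radius 1/60


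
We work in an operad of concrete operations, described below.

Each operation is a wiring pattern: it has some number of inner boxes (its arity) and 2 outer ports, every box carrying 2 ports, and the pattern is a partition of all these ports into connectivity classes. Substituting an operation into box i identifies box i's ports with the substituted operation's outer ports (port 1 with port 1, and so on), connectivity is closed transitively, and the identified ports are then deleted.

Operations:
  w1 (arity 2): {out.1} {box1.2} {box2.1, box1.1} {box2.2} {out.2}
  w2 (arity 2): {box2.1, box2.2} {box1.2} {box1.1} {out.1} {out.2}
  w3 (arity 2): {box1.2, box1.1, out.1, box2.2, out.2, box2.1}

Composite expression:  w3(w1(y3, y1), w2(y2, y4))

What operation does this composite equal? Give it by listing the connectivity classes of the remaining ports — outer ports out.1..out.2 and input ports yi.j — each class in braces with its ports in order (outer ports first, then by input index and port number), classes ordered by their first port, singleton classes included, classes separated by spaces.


Connectivity passes through glued w3-boundaries; trace each wire chain.
after w1, the pattern on (y3, y1) reads {out.1} {out.2} {y1.1, y3.1} {y1.2} {y3.2} (out.j = its outer ports)
after w2, the pattern on (y2, y4) reads {out.1} {out.2} {y2.1} {y2.2} {y4.1, y4.2} (out.j = its outer ports)
after w3, the pattern on (y3, y1, y2, y4) reads {out.1, out.2} {y1.1, y3.1} {y1.2} {y2.1} {y2.2} {y3.2} {y4.1, y4.2} (out.j = its outer ports)

{out.1, out.2} {y1.1, y3.1} {y1.2} {y2.1} {y2.2} {y3.2} {y4.1, y4.2}


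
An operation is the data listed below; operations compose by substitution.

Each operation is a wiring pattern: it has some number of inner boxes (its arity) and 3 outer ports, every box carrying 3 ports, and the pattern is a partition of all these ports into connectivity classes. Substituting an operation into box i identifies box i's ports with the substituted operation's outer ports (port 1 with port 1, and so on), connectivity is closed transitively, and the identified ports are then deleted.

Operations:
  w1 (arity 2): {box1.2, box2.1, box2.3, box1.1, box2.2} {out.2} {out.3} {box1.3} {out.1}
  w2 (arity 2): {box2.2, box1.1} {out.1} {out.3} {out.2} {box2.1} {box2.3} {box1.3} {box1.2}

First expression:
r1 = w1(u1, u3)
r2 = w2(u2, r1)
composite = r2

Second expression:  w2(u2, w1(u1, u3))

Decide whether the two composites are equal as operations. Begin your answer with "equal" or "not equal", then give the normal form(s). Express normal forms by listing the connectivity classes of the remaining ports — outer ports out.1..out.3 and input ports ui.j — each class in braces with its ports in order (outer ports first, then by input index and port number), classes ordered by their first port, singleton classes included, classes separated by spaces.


equal: each reduces to {out.1} {out.2} {out.3} {u1.1, u1.2, u3.1, u3.2, u3.3} {u1.3} {u2.1} {u2.2} {u2.3}


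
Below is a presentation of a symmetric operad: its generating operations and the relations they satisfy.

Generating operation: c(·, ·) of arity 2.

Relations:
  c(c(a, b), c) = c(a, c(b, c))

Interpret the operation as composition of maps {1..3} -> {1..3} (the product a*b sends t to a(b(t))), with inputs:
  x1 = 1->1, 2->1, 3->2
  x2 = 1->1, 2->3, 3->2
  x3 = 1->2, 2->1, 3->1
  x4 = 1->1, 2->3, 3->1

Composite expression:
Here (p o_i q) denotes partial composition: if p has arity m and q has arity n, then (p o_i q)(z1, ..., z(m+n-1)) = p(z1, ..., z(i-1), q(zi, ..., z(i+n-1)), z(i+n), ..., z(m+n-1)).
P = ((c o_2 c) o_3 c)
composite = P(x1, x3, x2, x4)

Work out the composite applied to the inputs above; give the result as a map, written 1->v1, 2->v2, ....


1->1, 2->1, 3->1

c(x2, x4) = 1->1, 2->2, 3->1
c(x3, c(x2, x4)) = 1->2, 2->1, 3->2
c(x1, c(x3, c(x2, x4))) = 1->1, 2->1, 3->1


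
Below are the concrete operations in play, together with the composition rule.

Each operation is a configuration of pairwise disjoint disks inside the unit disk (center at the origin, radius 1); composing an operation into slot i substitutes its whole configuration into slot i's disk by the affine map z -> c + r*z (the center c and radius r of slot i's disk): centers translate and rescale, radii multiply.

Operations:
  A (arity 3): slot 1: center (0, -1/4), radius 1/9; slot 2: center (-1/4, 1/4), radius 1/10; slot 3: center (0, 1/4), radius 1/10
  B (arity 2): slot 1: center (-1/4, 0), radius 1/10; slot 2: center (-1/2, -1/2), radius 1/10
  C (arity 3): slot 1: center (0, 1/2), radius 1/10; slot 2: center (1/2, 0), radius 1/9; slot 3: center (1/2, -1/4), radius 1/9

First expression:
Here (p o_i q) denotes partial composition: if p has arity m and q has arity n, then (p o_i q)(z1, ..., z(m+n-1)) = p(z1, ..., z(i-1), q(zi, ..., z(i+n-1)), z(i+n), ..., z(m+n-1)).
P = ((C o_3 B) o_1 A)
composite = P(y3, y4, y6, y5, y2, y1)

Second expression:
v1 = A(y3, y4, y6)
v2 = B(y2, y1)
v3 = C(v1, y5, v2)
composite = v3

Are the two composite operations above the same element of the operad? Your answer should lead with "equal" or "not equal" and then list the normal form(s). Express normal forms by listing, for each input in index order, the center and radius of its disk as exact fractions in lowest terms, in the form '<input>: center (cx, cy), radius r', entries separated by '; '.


equal; the common form is y1: center (4/9, -11/36), radius 1/90; y2: center (17/36, -1/4), radius 1/90; y3: center (0, 19/40), radius 1/90; y4: center (-1/40, 21/40), radius 1/100; y5: center (1/2, 0), radius 1/9; y6: center (0, 21/40), radius 1/100

Reducing the first expression gives y1: center (4/9, -11/36), radius 1/90; y2: center (17/36, -1/4), radius 1/90; y3: center (0, 19/40), radius 1/90; y4: center (-1/40, 21/40), radius 1/100; y5: center (1/2, 0), radius 1/9; y6: center (0, 21/40), radius 1/100
Reducing the second expression gives y1: center (4/9, -11/36), radius 1/90; y2: center (17/36, -1/4), radius 1/90; y3: center (0, 19/40), radius 1/90; y4: center (-1/40, 21/40), radius 1/100; y5: center (1/2, 0), radius 1/9; y6: center (0, 21/40), radius 1/100
The normal forms match — equal.


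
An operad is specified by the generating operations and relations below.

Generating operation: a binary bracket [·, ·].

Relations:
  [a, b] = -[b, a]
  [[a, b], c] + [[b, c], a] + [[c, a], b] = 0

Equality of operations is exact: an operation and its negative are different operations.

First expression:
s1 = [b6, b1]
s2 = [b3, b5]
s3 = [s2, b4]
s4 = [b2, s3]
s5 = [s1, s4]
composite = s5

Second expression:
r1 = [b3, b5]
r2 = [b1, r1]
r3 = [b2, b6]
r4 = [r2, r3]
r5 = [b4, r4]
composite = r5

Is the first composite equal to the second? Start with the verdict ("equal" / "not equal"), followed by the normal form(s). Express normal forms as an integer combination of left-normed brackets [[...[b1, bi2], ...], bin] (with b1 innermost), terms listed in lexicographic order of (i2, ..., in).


not equal — first -[[[[[b1, b6], b2], b3], b5], b4] + [[[[[b1, b6], b2], b4], b3], b5] - [[[[[b1, b6], b2], b4], b5], b3] + [[[[[b1, b6], b2], b5], b3], b4] + [[[[[b1, b6], b3], b5], b4], b2] - [[[[[b1, b6], b4], b3], b5], b2] + [[[[[b1, b6], b4], b5], b3], b2] - [[[[[b1, b6], b5], b3], b4], b2], second -[[[[[b1, b3], b5], b2], b6], b4] + [[[[[b1, b3], b5], b6], b2], b4] + [[[[[b1, b5], b3], b2], b6], b4] - [[[[[b1, b5], b3], b6], b2], b4]

Normal form of the first expression: -[[[[[b1, b6], b2], b3], b5], b4] + [[[[[b1, b6], b2], b4], b3], b5] - [[[[[b1, b6], b2], b4], b5], b3] + [[[[[b1, b6], b2], b5], b3], b4] + [[[[[b1, b6], b3], b5], b4], b2] - [[[[[b1, b6], b4], b3], b5], b2] + [[[[[b1, b6], b4], b5], b3], b2] - [[[[[b1, b6], b5], b3], b4], b2]
Normal form of the second expression: -[[[[[b1, b3], b5], b2], b6], b4] + [[[[[b1, b3], b5], b6], b2], b4] + [[[[[b1, b5], b3], b2], b6], b4] - [[[[[b1, b5], b3], b6], b2], b4]
The forms do not match — not equal.


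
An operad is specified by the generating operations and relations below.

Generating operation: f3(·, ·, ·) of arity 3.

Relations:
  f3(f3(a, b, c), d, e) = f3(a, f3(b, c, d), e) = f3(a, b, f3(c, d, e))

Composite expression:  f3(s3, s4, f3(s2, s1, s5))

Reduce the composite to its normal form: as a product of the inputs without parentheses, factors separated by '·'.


s3 · s4 · s2 · s1 · s5

Associativity of f3 dissolves the nesting; only the s-input order survives.
f3(s2, s1, s5) unparenthesizes to s2 · s1 · s5
f3(s3, s4, f3(s2, s1, s5)) unparenthesizes to s3 · s4 · s2 · s1 · s5


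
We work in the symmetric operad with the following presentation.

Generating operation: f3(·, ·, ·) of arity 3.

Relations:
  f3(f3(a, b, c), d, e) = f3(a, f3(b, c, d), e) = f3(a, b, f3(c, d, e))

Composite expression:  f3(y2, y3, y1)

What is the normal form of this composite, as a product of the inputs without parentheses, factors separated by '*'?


y2 * y3 * y1

Key point: f3 is associative — brackets drop, the y-order remains.
f3(y2, y3, y1) collapses to y2 * y3 * y1


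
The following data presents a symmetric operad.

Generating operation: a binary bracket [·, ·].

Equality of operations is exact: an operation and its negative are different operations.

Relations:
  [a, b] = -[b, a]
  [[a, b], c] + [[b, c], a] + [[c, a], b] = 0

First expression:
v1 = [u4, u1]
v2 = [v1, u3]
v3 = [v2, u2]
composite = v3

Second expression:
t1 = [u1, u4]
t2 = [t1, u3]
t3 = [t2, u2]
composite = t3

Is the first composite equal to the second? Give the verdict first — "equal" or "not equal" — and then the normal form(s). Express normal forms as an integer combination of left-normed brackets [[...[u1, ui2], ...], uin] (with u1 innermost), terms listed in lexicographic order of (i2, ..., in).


not equal; the first gives -[[[u1, u4], u3], u2] and the second [[[u1, u4], u3], u2]

Reducing the first expression gives -[[[u1, u4], u3], u2]
Reducing the second expression gives [[[u1, u4], u3], u2]
Distinct normal forms: not equal.


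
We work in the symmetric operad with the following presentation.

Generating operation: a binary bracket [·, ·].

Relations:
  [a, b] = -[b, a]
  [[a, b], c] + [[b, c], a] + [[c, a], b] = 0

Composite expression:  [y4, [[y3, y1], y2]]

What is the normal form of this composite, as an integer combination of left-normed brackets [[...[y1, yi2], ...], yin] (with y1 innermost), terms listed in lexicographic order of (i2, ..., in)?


[[[y1, y3], y2], y4]


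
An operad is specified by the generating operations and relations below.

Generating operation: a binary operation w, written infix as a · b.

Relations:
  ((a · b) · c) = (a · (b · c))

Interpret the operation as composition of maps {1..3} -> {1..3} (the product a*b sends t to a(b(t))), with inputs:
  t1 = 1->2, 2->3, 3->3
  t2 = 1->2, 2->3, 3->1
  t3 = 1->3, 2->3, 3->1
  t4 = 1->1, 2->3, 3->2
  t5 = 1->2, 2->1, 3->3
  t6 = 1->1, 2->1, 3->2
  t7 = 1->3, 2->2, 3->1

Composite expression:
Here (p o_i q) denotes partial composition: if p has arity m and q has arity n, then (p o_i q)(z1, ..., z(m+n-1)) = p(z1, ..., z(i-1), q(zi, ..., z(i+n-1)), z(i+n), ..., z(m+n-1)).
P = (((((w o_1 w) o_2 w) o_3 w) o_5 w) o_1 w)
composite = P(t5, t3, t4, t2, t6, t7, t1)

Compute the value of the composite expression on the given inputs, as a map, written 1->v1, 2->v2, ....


1->2, 2->2, 3->2

(t5 · t3) = 1->3, 2->3, 3->2
(t2 · t6) = 1->2, 2->2, 3->3
(t4 · (t2 · t6)) = 1->3, 2->3, 3->2
((t5 · t3) · (t4 · (t2 · t6))) = 1->2, 2->2, 3->3
(t7 · t1) = 1->2, 2->1, 3->1
(((t5 · t3) · (t4 · (t2 · t6))) · (t7 · t1)) = 1->2, 2->2, 3->2


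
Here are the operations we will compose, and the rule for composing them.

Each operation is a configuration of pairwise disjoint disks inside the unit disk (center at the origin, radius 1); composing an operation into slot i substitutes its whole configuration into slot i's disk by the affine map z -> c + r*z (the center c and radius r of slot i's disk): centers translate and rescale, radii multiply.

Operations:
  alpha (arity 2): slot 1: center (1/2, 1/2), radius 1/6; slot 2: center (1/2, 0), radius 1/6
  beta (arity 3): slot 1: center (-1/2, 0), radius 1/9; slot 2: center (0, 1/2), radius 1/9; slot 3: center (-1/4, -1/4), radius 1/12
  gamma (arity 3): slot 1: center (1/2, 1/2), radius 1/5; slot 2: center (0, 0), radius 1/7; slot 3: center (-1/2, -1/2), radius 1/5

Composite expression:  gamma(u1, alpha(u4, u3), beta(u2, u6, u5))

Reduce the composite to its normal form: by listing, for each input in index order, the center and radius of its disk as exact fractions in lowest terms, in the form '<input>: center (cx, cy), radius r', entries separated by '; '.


u1: center (1/2, 1/2), radius 1/5; u2: center (-3/5, -1/2), radius 1/45; u3: center (1/14, 0), radius 1/42; u4: center (1/14, 1/14), radius 1/42; u5: center (-11/20, -11/20), radius 1/60; u6: center (-1/2, -2/5), radius 1/45


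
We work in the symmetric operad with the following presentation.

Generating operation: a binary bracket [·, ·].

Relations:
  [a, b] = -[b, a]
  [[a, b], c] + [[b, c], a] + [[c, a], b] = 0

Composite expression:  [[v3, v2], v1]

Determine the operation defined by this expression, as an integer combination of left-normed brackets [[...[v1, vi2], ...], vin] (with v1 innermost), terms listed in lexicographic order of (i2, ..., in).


[[v1, v2], v3] - [[v1, v3], v2]

Antisymmetry and Jacobi reduce to v1-anchored left-normed brackets.
Composite bracket: [[v3, v2], v1]
Applying ab - ba throughout gives 4 signed words (2^2 = 4).
Collect the words opening with v1:
  word v1v2v3 has sign +1, contributing +[[v1, v2], v3]
  word v1v3v2 has sign -1, contributing -[[v1, v3], v2]


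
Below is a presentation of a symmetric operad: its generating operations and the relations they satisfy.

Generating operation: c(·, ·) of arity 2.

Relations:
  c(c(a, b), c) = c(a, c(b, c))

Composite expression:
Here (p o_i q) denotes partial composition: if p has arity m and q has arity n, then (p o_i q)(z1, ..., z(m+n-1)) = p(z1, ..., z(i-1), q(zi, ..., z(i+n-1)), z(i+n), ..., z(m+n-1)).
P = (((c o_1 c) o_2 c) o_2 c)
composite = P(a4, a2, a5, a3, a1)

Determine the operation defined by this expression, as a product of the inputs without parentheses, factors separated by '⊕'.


a4 ⊕ a2 ⊕ a5 ⊕ a3 ⊕ a1

The c-tree's shape is irrelevant; the a-reading-order decides.
c(a2, a5) flattens to a2 ⊕ a5
c(c(a2, a5), a3) flattens to a2 ⊕ a5 ⊕ a3
c(a4, c(c(a2, a5), a3)) flattens to a4 ⊕ a2 ⊕ a5 ⊕ a3
c(c(a4, c(c(a2, a5), a3)), a1) flattens to a4 ⊕ a2 ⊕ a5 ⊕ a3 ⊕ a1


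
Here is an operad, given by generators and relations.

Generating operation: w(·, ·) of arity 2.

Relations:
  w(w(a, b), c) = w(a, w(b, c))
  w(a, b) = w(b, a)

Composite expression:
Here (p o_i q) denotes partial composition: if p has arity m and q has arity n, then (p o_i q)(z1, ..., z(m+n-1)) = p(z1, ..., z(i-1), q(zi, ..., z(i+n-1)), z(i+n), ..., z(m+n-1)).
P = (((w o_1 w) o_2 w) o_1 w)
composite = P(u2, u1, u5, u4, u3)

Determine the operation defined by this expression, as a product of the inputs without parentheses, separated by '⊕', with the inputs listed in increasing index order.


u1 ⊕ u2 ⊕ u3 ⊕ u4 ⊕ u5

Shape and order are irrelevant to w; the u-input set decides.
w(u2, u1) collapses to u2 ⊕ u1
w(u5, u4) collapses to u5 ⊕ u4
w(w(u2, u1), w(u5, u4)) collapses to u2 ⊕ u1 ⊕ u5 ⊕ u4
w(w(w(u2, u1), w(u5, u4)), u3) collapses to u2 ⊕ u1 ⊕ u5 ⊕ u4 ⊕ u3
commutativity sorts the factors: u1 ⊕ u2 ⊕ u3 ⊕ u4 ⊕ u5


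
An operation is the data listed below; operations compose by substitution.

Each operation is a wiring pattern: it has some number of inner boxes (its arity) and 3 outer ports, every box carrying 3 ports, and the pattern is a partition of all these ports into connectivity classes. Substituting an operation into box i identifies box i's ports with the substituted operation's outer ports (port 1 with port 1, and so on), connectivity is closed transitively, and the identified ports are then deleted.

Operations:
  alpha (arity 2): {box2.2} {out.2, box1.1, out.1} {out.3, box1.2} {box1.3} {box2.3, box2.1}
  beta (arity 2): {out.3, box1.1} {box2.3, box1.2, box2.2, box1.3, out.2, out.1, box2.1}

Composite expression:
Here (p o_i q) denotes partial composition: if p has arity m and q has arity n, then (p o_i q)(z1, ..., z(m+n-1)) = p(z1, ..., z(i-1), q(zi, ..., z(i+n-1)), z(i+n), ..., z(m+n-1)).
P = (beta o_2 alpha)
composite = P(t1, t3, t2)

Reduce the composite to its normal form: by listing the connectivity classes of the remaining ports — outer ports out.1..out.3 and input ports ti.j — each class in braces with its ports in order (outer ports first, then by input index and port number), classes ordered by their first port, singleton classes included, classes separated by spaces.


Substituting into beta glues patterns; closure does the rest.
through alpha, on inputs (t3, t2): {out.1, out.2, t3.1} {out.3, t3.2} {t2.1, t2.3} {t2.2} {t3.3} (out.j = stage outer ports)
through beta, on inputs (t1, t3, t2): {out.1, out.2, t1.2, t1.3, t3.1, t3.2} {out.3, t1.1} {t2.1, t2.3} {t2.2} {t3.3} (out.j = stage outer ports)

{out.1, out.2, t1.2, t1.3, t3.1, t3.2} {out.3, t1.1} {t2.1, t2.3} {t2.2} {t3.3}


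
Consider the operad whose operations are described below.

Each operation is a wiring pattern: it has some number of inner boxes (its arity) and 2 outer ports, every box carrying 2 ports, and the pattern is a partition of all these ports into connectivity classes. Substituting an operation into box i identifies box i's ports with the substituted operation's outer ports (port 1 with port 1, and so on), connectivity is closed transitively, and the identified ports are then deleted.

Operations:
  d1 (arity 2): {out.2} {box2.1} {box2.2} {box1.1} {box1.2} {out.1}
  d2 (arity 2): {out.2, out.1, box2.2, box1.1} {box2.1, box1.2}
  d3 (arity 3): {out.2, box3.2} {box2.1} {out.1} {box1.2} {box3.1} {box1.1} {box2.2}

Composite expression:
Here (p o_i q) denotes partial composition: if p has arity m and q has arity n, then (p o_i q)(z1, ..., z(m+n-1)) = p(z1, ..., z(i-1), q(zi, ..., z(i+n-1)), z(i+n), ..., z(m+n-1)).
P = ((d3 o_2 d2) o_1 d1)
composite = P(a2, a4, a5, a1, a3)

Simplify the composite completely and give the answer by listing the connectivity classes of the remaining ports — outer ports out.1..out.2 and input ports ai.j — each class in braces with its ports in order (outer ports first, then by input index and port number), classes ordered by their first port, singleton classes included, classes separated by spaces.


{out.1} {out.2, a3.2} {a1.1, a5.2} {a1.2, a5.1} {a2.1} {a2.2} {a3.1} {a4.1} {a4.2}

Reachability decides: close wires over d3-identified ports.
the subtree at d1 composes to {out.1} {out.2} {a2.1} {a2.2} {a4.1} {a4.2} on (a2, a4); out.j = own outer ports
the subtree at d2 composes to {out.1, out.2, a1.2, a5.1} {a1.1, a5.2} on (a5, a1); out.j = own outer ports
the subtree at d3 composes to {out.1} {out.2, a3.2} {a1.1, a5.2} {a1.2, a5.1} {a2.1} {a2.2} {a3.1} {a4.1} {a4.2} on (a2, a4, a5, a1, a3); out.j = own outer ports


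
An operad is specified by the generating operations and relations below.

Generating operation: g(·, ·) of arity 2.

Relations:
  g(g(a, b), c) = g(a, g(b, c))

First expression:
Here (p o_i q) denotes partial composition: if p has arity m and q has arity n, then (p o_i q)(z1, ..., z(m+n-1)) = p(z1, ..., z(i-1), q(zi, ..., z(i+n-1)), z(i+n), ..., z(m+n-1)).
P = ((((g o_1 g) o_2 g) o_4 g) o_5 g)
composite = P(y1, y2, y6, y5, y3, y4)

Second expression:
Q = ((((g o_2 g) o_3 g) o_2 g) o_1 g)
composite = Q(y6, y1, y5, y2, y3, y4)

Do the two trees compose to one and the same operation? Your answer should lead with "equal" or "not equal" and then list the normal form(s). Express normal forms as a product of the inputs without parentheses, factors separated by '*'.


The first expression, normalized: y1 * y2 * y6 * y5 * y3 * y4
The second expression, normalized: y6 * y1 * y5 * y2 * y3 * y4
Distinct normal forms: not equal.

not equal — first y1 * y2 * y6 * y5 * y3 * y4, second y6 * y1 * y5 * y2 * y3 * y4


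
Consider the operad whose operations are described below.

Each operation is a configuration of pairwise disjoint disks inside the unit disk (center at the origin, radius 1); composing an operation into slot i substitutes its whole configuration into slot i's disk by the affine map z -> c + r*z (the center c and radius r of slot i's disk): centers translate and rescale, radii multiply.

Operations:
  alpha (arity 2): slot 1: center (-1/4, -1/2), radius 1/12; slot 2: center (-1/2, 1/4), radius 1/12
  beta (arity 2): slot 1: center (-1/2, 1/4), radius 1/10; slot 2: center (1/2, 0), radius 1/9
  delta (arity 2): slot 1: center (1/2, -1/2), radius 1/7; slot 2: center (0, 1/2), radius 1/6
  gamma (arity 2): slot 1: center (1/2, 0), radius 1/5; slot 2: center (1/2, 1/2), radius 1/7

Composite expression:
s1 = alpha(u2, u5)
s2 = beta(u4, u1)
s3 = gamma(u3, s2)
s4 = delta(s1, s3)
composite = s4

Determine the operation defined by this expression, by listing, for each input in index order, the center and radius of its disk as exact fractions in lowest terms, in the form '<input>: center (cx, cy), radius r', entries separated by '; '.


u1: center (2/21, 7/12), radius 1/378; u2: center (13/28, -4/7), radius 1/84; u3: center (1/12, 1/2), radius 1/30; u4: center (1/14, 33/56), radius 1/420; u5: center (3/7, -13/28), radius 1/84

Only the slot chain above each u matters under delta; compose those maps.
u2: after 2 affine steps, its disk has center (13/28, -4/7), radius 1/84
u5: after 2 affine steps, its disk has center (3/7, -13/28), radius 1/84
u3: after 2 affine steps, its disk has center (1/12, 1/2), radius 1/30
u4: after 3 affine steps, its disk has center (1/14, 33/56), radius 1/420
u1: after 3 affine steps, its disk has center (2/21, 7/12), radius 1/378
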